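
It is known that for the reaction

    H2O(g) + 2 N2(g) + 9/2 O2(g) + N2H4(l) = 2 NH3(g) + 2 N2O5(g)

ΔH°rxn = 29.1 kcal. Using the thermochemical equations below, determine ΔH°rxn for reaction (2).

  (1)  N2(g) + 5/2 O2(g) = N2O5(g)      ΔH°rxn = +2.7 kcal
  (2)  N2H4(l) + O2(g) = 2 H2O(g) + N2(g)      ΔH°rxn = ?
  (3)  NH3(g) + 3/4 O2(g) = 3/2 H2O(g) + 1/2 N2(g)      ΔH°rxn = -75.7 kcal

ΔH°rxn = -127.7 kcal

(1) × 2 (scale by 2 for the 2 N2O5(g)): (2)·(+2.7) = +5.4 kcal
(2) as written (N2H4(l) already on the reactant side): contributes x
(3) reversed and × 2 (reverse to put NH3(g) on the product side; ×2 to match 2 NH3(g) in the target): (-2)·(-75.7) = +151.4 kcal
+29.1 = (+5.4) + (+151.4) + x
x = (+29.1 − (+156.8)) / (1) = -127.7 kcal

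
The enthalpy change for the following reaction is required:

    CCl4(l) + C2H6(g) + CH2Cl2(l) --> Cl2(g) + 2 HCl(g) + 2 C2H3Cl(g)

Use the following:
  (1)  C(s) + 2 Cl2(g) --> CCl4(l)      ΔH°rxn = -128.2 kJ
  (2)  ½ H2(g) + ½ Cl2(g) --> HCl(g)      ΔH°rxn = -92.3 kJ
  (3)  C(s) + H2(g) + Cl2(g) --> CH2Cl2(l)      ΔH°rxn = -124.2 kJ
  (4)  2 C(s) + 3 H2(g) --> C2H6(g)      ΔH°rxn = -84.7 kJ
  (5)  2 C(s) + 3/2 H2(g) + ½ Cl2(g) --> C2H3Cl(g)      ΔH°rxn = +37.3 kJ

(1) reversed: +128.2 kJ
(2) × 2: (2)·(-92.3) = -184.6 kJ
(3) reversed: +124.2 kJ
(4) reversed: +84.7 kJ
(5) × 2: (2)·(+37.3) = +74.6 kJ
Since enthalpy is a state function, ΔH°rxn = (-1)·(-128.2) + (2)·(-92.3) + (-1)·(-124.2) + (-1)·(-84.7) + (2)·(+37.3) = 227.1 kJ

ΔH°rxn = 227.1 kJ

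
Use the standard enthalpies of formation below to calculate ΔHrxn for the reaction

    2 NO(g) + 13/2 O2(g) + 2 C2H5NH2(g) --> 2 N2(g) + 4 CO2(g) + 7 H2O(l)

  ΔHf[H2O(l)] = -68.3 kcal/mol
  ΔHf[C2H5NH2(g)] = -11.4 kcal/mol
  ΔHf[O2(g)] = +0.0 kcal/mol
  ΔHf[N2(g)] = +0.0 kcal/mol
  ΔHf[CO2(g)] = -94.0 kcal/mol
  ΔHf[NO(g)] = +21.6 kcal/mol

ΔHrxn = -874.5 kcal/mol

Products: 2·(+0.0) + 4·(-94.0) + 7·(-68.3) = -854.1
Reactants: 2·(+21.6) + 13/2·(+0.0) + 2·(-11.4) = +20.4
ΔHrxn = (-854.1) − (+20.4) = -874.5 kcal/mol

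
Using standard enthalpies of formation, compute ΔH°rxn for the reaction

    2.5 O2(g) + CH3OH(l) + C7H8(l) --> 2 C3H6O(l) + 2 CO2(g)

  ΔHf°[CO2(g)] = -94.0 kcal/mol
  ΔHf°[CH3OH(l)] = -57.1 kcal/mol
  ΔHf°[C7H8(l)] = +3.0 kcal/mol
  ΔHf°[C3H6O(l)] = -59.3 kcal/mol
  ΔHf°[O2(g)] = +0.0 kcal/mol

ΔH°rxn = -252.5 kcal/mol

ΔH°rxn = Σ nΔHf°(products) − Σ nΔHf°(reactants).
Products: 2·(-59.3) + 2·(-94.0) = -306.6
Reactants: 5/2·(+0.0) + 1·(-57.1) + 1·(+3.0) = -54.1
ΔH°rxn = (-306.6) − (-54.1) = -252.5 kcal/mol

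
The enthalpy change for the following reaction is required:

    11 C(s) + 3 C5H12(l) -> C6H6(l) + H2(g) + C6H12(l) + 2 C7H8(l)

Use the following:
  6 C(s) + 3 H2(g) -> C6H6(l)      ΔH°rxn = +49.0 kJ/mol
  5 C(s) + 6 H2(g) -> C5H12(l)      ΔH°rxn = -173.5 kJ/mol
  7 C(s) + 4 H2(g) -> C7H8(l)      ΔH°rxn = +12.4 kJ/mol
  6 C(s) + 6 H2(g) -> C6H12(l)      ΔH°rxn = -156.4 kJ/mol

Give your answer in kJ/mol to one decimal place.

equation 1 as written (C6H6(l) already on the product side): +49.0 kJ/mol
equation 2 reversed and × 3 (C5H12(l) must end up as a reactant; ×3 to match 3 C5H12(l) in the target): (-3)·(-173.5) = +520.5 kJ/mol
equation 3 × 2 (scale by 2 for the 2 C7H8(l)): (2)·(+12.4) = +24.8 kJ/mol
equation 4 as written (C6H12(l) already on the product side): -156.4 kJ/mol
ΔH°rxn = (1)·(+49.0) + (-3)·(-173.5) + (2)·(+12.4) + (1)·(-156.4) = 437.9 kJ/mol

ΔH°rxn = 437.9 kJ/mol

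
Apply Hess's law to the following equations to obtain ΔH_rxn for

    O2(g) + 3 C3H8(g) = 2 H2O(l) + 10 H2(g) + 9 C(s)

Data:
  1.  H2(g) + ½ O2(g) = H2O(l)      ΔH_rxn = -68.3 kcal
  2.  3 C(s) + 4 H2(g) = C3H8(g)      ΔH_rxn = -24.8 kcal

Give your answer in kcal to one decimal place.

eq. 1 × 2 (scale by 2 for the 2 H2O(l)): (2)·(-68.3) = -136.6 kcal
eq. 2 reversed and × 3 (C3H8(g) must end up as a reactant; scale by 3 for the 3 C3H8(g)): (-3)·(-24.8) = +74.4 kcal
ΔH_rxn = (-136.6) + (+74.4) = -62.2 kcal

ΔH_rxn = -62.2 kcal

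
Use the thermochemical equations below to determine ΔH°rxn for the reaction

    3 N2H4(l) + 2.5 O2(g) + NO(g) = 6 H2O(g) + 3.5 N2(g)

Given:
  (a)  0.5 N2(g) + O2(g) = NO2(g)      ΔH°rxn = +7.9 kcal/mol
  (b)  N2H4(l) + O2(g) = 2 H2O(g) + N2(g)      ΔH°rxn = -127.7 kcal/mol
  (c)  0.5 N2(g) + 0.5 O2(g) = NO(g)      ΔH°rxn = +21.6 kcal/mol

ΔH°rxn = -404.7 kcal/mol

(a): not needed.
(b) × 3: (3)·(-127.7) = -383.1 kcal/mol
(c) reversed: -21.6 kcal/mol
ΔH°rxn = (3)·(-127.7) + (-1)·(+21.6) = -404.7 kcal/mol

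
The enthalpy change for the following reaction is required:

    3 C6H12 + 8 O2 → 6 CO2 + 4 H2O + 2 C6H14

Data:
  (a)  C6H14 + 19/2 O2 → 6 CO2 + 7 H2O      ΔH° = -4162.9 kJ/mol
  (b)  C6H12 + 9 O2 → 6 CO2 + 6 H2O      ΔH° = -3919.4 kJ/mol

(a) reversed and × 2: (-2)·(-4162.9) = +8325.8 kJ/mol
(b) × 3: (3)·(-3919.4) = -11758.2 kJ/mol
Since enthalpy is a state function, ΔH° = (+8325.8) + (-11758.2) = -3432.4 kJ/mol

ΔH° = -3432.4 kJ/mol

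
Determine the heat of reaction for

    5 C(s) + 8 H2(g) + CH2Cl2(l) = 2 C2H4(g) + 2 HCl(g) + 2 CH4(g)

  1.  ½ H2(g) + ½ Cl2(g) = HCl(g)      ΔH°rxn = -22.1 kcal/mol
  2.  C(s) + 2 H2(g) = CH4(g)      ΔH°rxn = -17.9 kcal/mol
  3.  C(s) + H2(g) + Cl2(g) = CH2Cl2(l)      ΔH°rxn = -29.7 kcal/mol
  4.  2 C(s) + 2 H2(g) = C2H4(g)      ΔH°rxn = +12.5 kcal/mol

ΔH°rxn = -25.3 kcal/mol

eq. 1 × 2: (2)·(-22.1) = -44.2 kcal/mol
eq. 2 × 2: (2)·(-17.9) = -35.8 kcal/mol
eq. 3 reversed: +29.7 kcal/mol
eq. 4 × 2: (2)·(+12.5) = +25.0 kcal/mol
Combining the equations, ΔH°rxn = (-44.2) + (-35.8) + (+29.7) + (+25.0) = -25.3 kcal/mol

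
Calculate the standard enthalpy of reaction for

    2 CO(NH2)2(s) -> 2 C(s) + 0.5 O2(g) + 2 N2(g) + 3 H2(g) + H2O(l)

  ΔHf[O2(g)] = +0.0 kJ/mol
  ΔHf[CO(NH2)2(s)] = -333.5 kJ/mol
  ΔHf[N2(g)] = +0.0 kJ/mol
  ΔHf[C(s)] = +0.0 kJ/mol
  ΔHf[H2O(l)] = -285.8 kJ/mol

Products: 2·(+0.0) + 1/2·(+0.0) + 2·(+0.0) + 3·(+0.0) + 1·(-285.8) = -285.8
Reactants: 2·(-333.5) = -667.0
ΔH°rxn = (-285.8) − (-667.0) = 381.2 kJ/mol

ΔH°rxn = 381.2 kJ/mol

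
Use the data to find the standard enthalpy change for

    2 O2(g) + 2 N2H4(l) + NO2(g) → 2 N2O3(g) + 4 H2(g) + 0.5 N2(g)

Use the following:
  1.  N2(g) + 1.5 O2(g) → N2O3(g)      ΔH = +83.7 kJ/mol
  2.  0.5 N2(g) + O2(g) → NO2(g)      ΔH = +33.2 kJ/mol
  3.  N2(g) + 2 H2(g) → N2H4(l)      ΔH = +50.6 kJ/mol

ΔH = 33.0 kJ/mol

eq. 1 × 2: (2)·(+83.7) = +167.4 kJ/mol
eq. 2 reversed: -33.2 kJ/mol
eq. 3 reversed and × 2: (-2)·(+50.6) = -101.2 kJ/mol
ΔH = (2)·(+83.7) + (-1)·(+33.2) + (-2)·(+50.6) = 33.0 kJ/mol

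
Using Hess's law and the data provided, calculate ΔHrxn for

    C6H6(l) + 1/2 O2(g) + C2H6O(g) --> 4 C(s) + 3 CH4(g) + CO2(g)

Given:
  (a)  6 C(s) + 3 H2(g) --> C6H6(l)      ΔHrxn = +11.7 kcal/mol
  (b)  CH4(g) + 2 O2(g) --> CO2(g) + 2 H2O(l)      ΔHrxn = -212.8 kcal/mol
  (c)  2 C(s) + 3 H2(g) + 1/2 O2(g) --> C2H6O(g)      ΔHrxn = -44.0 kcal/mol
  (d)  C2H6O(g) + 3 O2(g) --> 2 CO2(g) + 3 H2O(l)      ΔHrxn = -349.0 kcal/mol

ΔHrxn = -115.3 kcal/mol

(a) reversed (C6H6(l) must end up as a reactant): -11.7 kcal/mol
(b) reversed and × 3 (reverse to put CH4(g) on the product side; scale by 3 for the 3 CH4(g)): (-3)·(-212.8) = +638.4 kcal/mol
(c) as written: -44.0 kcal/mol
(d) × 2: (2)·(-349.0) = -698.0 kcal/mol
Summing the manipulated equations, ΔHrxn = (-11.7) + (+638.4) + (-44.0) + (-698.0) = -115.3 kcal/mol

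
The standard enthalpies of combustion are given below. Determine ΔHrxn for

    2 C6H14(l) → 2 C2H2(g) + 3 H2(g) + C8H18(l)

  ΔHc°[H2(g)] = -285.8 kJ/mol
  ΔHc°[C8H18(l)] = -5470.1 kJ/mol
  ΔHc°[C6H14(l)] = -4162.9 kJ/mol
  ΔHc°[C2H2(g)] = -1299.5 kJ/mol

ΔHrxn = 600.7 kJ/mol

Using ΔH = Σ nΔHc°(reactants) − Σ nΔHc°(products):
= [2·(-4162.9)] − [2·(-1299.5) + 3·(-285.8) + 1·(-5470.1)]
= 600.7 kJ/mol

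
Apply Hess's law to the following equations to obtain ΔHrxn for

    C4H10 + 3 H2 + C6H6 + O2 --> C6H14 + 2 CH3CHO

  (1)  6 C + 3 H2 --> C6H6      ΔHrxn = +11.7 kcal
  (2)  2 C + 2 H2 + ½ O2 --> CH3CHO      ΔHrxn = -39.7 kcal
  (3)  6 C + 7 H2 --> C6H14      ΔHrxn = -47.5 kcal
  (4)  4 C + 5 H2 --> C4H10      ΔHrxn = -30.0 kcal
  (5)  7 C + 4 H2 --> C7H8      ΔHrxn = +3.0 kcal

ΔHrxn = -108.6 kcal

(1) reversed: -11.7 kcal
(2) × 2: (2)·(-39.7) = -79.4 kcal
(3) as written: -47.5 kcal
(4) reversed: +30.0 kcal
(5): not needed.
ΔHrxn = (-11.7) + (-79.4) + (-47.5) + (+30.0) = -108.6 kcal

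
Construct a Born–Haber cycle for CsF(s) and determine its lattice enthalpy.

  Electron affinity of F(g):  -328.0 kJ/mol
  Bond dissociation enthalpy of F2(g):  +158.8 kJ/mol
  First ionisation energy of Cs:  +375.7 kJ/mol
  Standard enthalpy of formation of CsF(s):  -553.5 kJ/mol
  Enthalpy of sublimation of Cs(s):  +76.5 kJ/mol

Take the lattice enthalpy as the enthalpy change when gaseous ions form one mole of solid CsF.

U = -757.1 kJ/mol

ΔHf° = 1·ΔHsub + 1·(ΣIE) + 1/2·D(F2) + 1·EA + U
-553.5 = 1·(+76.5) + 1·(+375.7) + 1/2·(+158.8) + 1·(-328.0) + U
U = -553.5 − (+203.6) = -757.1 kJ/mol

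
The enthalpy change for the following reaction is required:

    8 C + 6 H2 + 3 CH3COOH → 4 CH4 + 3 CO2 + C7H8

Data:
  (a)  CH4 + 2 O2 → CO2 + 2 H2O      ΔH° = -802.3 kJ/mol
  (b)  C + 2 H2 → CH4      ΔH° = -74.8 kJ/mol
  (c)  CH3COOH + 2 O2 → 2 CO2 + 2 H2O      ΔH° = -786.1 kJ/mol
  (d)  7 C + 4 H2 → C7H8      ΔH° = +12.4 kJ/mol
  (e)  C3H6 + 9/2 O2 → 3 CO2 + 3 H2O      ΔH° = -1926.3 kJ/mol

(a) reversed and × 3: (-3)·(-802.3) = +2406.9 kJ/mol
(b) as written: -74.8 kJ/mol
(c) × 3: (3)·(-786.1) = -2358.3 kJ/mol
(d) as written: +12.4 kJ/mol
(e): not needed.
Combining the equations, ΔH° = (+2406.9) + (-74.8) + (-2358.3) + (+12.4) = -13.8 kJ/mol

ΔH° = -13.8 kJ/mol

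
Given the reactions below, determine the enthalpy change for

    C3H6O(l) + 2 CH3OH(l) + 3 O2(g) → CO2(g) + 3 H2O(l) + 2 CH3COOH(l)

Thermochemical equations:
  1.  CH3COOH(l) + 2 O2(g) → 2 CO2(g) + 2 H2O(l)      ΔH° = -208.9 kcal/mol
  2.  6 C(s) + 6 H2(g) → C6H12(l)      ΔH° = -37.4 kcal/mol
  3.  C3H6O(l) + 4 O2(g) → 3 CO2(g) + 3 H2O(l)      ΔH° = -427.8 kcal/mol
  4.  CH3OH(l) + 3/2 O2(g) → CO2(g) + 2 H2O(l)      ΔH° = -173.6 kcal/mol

ΔH° = -357.2 kcal/mol

eq. 1 reversed and × 2 (CH3COOH(l) must end up as a product; ×2 to match 2 CH3COOH(l) in the target): (-2)·(-208.9) = +417.8 kcal/mol
eq. 2: not needed (C(s) appears nowhere else).
eq. 3 as written (C3H6O(l) already on the reactant side): -427.8 kcal/mol
eq. 4 × 2 (scale by 2 for the 2 CH3OH(l)): (2)·(-173.6) = -347.2 kcal/mol
ΔH° = (+417.8) + (-427.8) + (-347.2) = -357.2 kcal/mol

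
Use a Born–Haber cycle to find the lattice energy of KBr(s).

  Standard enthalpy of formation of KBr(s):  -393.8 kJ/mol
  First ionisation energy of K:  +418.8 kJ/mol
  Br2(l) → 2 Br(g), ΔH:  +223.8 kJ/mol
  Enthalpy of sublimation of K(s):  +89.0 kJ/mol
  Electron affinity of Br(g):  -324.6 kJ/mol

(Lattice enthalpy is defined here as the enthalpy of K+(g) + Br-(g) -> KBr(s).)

U = -688.9 kJ/mol

ΔHf° = 1·ΔHsub + 1·(ΣIE) + 1/2·D(Br2) + 1·EA + U
-393.8 = 1·(+89.0) + 1·(+418.8) + 1/2·(+223.8) + 1·(-324.6) + U
U = -393.8 − (+295.1) = -688.9 kJ/mol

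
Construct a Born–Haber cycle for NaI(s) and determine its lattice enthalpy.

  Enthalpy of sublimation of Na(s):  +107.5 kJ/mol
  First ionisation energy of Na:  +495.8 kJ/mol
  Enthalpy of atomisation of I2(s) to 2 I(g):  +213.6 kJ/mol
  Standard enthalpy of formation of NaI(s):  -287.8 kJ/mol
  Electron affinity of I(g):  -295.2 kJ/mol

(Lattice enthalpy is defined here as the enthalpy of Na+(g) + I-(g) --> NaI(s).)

U = -702.7 kJ/mol

ΔHf° = 1·ΔHsub + 1·(ΣIE) + 1/2·D(I2) + 1·EA + U
-287.8 = 1·(+107.5) + 1·(+495.8) + 1/2·(+213.6) + 1·(-295.2) + U
U = -287.8 − (+414.9) = -702.7 kJ/mol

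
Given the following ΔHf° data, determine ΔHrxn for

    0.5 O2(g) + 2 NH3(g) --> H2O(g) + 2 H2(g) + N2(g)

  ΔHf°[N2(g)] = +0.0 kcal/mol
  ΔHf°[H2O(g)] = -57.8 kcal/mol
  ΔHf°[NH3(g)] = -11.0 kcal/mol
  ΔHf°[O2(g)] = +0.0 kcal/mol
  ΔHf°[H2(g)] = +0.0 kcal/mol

ΔHrxn = -35.8 kcal/mol

Products: 1·(-57.8) + 2·(+0.0) + 1·(+0.0) = -57.8
Reactants: 1/2·(+0.0) + 2·(-11.0) = -22.0
ΔHrxn = (-57.8) − (-22.0) = -35.8 kcal/mol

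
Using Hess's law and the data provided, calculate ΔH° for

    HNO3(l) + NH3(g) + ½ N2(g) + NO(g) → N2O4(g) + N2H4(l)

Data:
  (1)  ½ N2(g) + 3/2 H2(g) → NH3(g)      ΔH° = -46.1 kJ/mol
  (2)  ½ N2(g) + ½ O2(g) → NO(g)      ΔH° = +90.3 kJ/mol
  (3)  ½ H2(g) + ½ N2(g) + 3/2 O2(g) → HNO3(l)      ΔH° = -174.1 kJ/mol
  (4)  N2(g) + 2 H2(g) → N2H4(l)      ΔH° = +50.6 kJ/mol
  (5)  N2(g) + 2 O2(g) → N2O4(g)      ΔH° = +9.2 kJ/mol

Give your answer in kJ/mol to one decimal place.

ΔH° = 189.7 kJ/mol

(1) reversed (NH3(g) must end up as a reactant): +46.1 kJ/mol
(2) reversed (NO(g) must end up as a reactant): -90.3 kJ/mol
(3) reversed (HNO3(l) must end up as a reactant): +174.1 kJ/mol
(4) as written (N2H4(l) already on the product side): +50.6 kJ/mol
(5) as written (N2O4(g) already on the product side): +9.2 kJ/mol
Summing the manipulated equations, ΔH° = (+46.1) + (-90.3) + (+174.1) + (+50.6) + (+9.2) = 189.7 kJ/mol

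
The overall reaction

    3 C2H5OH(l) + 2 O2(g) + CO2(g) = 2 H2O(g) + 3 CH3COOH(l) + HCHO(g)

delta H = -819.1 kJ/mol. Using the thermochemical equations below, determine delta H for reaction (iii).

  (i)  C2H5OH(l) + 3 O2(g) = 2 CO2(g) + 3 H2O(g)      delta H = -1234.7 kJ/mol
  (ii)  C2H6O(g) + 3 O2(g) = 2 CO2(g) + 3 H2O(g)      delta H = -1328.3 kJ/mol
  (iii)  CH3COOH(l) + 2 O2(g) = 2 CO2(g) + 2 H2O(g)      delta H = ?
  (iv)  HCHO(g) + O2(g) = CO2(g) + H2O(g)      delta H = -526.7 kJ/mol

delta H = -786.1 kJ/mol

(i) × 3: (3)·(-1234.7) = -3704.1 kJ/mol
(ii): not needed.
(iii) reversed and × 3: contributes −3·x
(iv) reversed: +526.7 kJ/mol
-819.1 = (-3704.1) + (+526.7) − 3·x
x = (-819.1 − (-3177.4)) / (-3) = -786.1 kJ/mol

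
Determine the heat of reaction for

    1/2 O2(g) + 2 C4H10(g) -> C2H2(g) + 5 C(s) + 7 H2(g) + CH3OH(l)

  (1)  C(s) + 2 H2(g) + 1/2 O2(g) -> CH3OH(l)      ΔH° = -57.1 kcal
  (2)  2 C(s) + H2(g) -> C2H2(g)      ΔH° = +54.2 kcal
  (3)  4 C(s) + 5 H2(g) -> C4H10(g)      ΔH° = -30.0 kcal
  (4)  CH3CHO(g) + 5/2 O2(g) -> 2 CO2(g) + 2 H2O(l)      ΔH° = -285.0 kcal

ΔH° = 57.1 kcal

(1) as written (CH3OH(l) already on the product side): -57.1 kcal
(2) as written (C2H2(g) already on the product side): +54.2 kcal
(3) reversed and × 2 (C4H10(g) must end up as a reactant; ×2 to match 2 C4H10(g) in the target): (-2)·(-30.0) = +60.0 kcal
(4): not needed (CO2(g) appears nowhere else).
ΔH° = (-57.1) + (+54.2) + (+60.0) = 57.1 kcal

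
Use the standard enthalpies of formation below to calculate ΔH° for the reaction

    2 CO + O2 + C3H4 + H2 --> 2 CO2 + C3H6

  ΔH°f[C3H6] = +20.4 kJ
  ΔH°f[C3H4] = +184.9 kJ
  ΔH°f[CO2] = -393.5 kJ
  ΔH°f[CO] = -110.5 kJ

Products: 2·(-393.5) + 1·(+20.4) = -766.6
Reactants: 2·(-110.5) + 1·(+0.0) + 1·(+184.9) + 1·(+0.0) = -36.1
ΔH° = (-766.6) − (-36.1) = -730.5 kJ

ΔH° = -730.5 kJ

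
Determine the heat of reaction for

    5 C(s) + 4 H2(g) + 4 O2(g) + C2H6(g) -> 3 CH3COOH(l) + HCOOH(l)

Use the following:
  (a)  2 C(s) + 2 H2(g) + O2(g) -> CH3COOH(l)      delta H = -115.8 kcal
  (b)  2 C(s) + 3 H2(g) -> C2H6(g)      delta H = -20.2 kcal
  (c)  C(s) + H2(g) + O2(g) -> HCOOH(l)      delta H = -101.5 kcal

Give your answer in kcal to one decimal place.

delta H = -428.7 kcal

(a) × 3 (×3 to match 3 CH3COOH(l) in the target): (3)·(-115.8) = -347.4 kcal
(b) reversed (C2H6(g) must end up as a reactant): +20.2 kcal
(c) as written (HCOOH(l) already on the product side): -101.5 kcal
Summing the manipulated equations, delta H = (3)·(-115.8) + (-1)·(-20.2) + (1)·(-101.5) = -428.7 kcal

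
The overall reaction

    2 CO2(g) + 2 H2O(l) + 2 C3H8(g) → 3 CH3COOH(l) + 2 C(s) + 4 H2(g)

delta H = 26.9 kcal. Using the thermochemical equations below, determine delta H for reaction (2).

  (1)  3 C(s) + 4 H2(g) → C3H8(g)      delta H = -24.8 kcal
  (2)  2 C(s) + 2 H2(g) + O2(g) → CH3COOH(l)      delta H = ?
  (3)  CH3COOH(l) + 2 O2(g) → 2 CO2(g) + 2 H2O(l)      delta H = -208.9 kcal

delta H = -115.8 kcal

(1) reversed and × 2: (-2)·(-24.8) = +49.6 kcal
(2) × 2: contributes 2·x
(3) reversed: +208.9 kcal
+26.9 = (+49.6) + (+208.9) + 2·x
x = (+26.9 − (+258.5)) / (2) = -115.8 kcal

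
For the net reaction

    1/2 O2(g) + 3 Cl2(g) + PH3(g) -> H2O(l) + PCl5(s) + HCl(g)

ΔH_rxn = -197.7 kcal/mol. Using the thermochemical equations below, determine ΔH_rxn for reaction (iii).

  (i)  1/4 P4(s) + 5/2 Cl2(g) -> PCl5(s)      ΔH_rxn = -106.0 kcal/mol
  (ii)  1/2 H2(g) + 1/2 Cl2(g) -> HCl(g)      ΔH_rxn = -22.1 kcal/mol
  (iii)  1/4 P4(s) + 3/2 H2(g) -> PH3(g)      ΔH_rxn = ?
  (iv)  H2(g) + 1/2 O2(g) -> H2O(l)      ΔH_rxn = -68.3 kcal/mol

(i) as written (PCl5(s) already on the product side): -106.0 kcal/mol
(ii) as written (HCl(g) already on the product side): -22.1 kcal/mol
(iii) reversed (PH3(g) must end up as a reactant): contributes −x
(iv) as written (H2O(l) already on the product side): -68.3 kcal/mol
-197.7 = (-106.0) + (-22.1) + (-68.3) − x
x = (-197.7 − (-196.4)) / (-1) = 1.3 kcal/mol

ΔH_rxn = 1.3 kcal/mol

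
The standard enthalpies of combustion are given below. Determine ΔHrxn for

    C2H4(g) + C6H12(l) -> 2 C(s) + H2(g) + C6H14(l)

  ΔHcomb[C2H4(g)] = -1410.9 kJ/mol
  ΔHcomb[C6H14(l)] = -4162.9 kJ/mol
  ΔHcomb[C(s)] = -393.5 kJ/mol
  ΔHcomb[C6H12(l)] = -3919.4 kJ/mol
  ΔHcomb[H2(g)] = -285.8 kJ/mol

ΔHrxn = -94.6 kJ/mol

With combustion enthalpies, reactants minus products:
= [1·(-1410.9) + 1·(-3919.4)] − [2·(-393.5) + 1·(-285.8) + 1·(-4162.9)]
= -94.6 kJ/mol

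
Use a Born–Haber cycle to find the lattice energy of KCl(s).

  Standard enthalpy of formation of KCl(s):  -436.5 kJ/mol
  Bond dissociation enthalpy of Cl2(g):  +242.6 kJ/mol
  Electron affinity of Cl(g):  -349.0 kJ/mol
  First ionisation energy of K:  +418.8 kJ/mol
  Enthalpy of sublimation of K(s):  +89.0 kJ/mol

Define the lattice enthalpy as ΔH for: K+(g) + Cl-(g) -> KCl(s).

U = -716.6 kJ/mol

ΔHf° = 1·ΔHsub + 1·(ΣIE) + 1/2·D(Cl2) + 1·EA + U
-436.5 = 1·(+89.0) + 1·(+418.8) + 1/2·(+242.6) + 1·(-349.0) + U
U = -436.5 − (+280.1) = -716.6 kJ/mol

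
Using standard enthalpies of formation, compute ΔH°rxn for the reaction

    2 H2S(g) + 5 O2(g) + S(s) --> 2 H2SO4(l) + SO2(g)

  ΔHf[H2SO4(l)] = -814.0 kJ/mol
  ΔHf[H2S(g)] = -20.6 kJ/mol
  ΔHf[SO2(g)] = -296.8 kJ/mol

Products: 2·(-814.0) + 1·(-296.8) = -1924.8
Reactants: 2·(-20.6) + 5·(+0.0) + 1·(+0.0) = -41.2
ΔH°rxn = (-1924.8) − (-41.2) = -1883.6 kJ/mol

ΔH°rxn = -1883.6 kJ/mol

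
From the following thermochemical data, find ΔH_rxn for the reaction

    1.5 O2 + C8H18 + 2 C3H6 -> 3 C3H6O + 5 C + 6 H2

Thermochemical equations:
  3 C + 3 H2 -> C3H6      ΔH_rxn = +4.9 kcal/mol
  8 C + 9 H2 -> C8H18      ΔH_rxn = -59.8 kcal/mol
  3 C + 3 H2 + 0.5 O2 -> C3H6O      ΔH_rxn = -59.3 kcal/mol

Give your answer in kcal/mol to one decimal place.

equation 1 reversed and × 2 (reverse to put C3H6 on the reactant side; ×2 to match 2 C3H6 in the target): (-2)·(+4.9) = -9.8 kcal/mol
equation 2 reversed (reverse to put C8H18 on the reactant side): +59.8 kcal/mol
equation 3 × 3 (scale by 3 for the 3 C3H6O): (3)·(-59.3) = -177.9 kcal/mol
Since enthalpy is a state function, ΔH_rxn = (-9.8) + (+59.8) + (-177.9) = -127.9 kcal/mol

ΔH_rxn = -127.9 kcal/mol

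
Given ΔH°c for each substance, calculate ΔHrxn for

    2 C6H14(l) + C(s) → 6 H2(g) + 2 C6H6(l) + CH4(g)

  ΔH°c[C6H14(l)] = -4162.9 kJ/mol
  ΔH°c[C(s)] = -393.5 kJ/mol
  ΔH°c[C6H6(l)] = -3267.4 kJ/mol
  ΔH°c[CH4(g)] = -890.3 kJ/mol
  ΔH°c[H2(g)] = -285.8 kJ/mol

Using ΔH = Σ nΔHc°(reactants) − Σ nΔHc°(products):
= [2·(-4162.9) + 1·(-393.5)] − [6·(-285.8) + 2·(-3267.4) + 1·(-890.3)]
= 420.6 kJ/mol

ΔHrxn = 420.6 kJ/mol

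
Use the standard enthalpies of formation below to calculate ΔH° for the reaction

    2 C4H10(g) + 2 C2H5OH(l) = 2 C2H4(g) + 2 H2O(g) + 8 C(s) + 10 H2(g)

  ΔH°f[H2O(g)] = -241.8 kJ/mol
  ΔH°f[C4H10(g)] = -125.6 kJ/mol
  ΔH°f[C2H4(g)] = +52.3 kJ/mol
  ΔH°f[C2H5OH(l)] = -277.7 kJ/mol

Products: 2·(+52.3) + 2·(-241.8) + 8·(+0.0) + 10·(+0.0) = -379.0
Reactants: 2·(-125.6) + 2·(-277.7) = -806.6
ΔH° = (-379.0) − (-806.6) = 427.6 kJ/mol

ΔH° = 427.6 kJ/mol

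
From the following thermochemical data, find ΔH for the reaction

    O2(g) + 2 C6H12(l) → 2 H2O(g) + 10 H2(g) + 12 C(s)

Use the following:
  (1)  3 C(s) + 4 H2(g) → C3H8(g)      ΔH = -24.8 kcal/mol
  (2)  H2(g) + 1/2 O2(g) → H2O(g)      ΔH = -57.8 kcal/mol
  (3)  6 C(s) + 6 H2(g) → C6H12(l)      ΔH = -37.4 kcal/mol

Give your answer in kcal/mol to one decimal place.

ΔH = -40.8 kcal/mol

(1): not needed (C3H8(g) appears nowhere else).
(2) × 2 (scale by 2 for the 2 H2O(g)): (2)·(-57.8) = -115.6 kcal/mol
(3) reversed and × 2 (C6H12(l) must end up as a reactant; ×2 to match 2 C6H12(l) in the target): (-2)·(-37.4) = +74.8 kcal/mol
ΔH = (2)·(-57.8) + (-2)·(-37.4) = -40.8 kcal/mol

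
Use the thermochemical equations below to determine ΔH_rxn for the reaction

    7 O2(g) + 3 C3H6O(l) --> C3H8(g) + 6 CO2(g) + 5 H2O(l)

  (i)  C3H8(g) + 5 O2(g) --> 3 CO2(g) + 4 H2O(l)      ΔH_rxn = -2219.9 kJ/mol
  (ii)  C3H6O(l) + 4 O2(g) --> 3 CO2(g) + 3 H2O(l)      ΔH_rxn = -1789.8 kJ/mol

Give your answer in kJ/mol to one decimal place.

ΔH_rxn = -3149.5 kJ/mol

(i) reversed (reverse to put C3H8(g) on the product side): +2219.9 kJ/mol
(ii) × 3 (scale by 3 for the 3 C3H6O(l)): (3)·(-1789.8) = -5369.4 kJ/mol
ΔH_rxn = (+2219.9) + (-5369.4) = -3149.5 kJ/mol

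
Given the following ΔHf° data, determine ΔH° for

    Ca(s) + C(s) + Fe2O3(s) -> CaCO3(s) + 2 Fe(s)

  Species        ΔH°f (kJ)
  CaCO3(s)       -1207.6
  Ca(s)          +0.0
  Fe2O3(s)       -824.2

ΔH° = -383.4 kJ

ΔH°rxn = Σ nΔHf°(products) − Σ nΔHf°(reactants).
Products: 1·(-1207.6) + 2·(+0.0) = -1207.6
Reactants: 1·(+0.0) + 1·(+0.0) + 1·(-824.2) = -824.2
ΔH° = (-1207.6) − (-824.2) = -383.4 kJ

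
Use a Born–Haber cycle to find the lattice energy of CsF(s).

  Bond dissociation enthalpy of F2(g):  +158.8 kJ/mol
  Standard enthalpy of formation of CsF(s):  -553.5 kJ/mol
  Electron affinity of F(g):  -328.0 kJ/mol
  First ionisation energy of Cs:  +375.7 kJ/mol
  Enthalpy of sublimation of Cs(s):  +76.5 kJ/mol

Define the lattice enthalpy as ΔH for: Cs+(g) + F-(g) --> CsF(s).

ΔHf° = 1·ΔHsub + 1·(ΣIE) + 1/2·D(F2) + 1·EA + U
-553.5 = 1·(+76.5) + 1·(+375.7) + 1/2·(+158.8) + 1·(-328.0) + U
U = -553.5 − (+203.6) = -757.1 kJ/mol

U = -757.1 kJ/mol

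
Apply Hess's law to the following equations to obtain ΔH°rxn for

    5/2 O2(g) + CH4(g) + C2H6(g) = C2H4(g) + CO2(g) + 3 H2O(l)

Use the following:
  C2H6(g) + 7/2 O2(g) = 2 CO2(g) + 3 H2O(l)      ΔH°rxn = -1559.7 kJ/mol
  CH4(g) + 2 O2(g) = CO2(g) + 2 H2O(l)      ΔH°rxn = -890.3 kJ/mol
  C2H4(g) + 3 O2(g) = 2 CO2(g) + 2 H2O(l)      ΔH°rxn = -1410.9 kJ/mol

equation 1 as written (C2H6(g) already on the reactant side): -1559.7 kJ/mol
equation 2 as written (CH4(g) already on the reactant side): -890.3 kJ/mol
equation 3 reversed (reverse to put C2H4(g) on the product side): +1410.9 kJ/mol
ΔH°rxn = (1)·(-1559.7) + (1)·(-890.3) + (-1)·(-1410.9) = -1039.1 kJ/mol

ΔH°rxn = -1039.1 kJ/mol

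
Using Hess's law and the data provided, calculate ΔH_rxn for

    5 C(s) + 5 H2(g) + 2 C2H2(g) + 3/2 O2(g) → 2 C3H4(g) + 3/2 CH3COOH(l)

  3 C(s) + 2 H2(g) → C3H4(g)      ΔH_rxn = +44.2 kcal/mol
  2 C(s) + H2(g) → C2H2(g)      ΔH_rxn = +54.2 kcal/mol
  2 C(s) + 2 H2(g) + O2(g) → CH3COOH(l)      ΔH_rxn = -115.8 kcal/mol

ΔH_rxn = -193.7 kcal/mol

equation 1 × 2 (×2 to match 2 C3H4(g) in the target): (2)·(+44.2) = +88.4 kcal/mol
equation 2 reversed and × 2 (reverse to put C2H2(g) on the reactant side; scale by 2 for the 2 C2H2(g)): (-2)·(+54.2) = -108.4 kcal/mol
equation 3 × 3/2 (scale by 3/2 for the 3/2 CH3COOH(l)): (3/2)·(-115.8) = -173.7 kcal/mol
ΔH_rxn = (2)·(+44.2) + (-2)·(+54.2) + (3/2)·(-115.8) = -193.7 kcal/mol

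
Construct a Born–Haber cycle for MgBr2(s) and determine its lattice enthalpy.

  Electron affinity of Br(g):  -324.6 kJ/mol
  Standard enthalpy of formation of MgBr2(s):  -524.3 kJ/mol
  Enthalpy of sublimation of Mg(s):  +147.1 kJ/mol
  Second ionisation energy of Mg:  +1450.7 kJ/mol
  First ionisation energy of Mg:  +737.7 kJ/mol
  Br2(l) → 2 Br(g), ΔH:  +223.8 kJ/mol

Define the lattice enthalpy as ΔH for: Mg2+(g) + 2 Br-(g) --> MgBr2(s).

ΔHf° = 1·ΔHsub + 1·(ΣIE) + 1·D(Br2) + 2·EA + U
-524.3 = 1·(+147.1) + 1·(+2188.4) + 1·(+223.8) + 2·(-324.6) + U
U = -524.3 − (+1910.1) = -2434.4 kJ/mol

U = -2434.4 kJ/mol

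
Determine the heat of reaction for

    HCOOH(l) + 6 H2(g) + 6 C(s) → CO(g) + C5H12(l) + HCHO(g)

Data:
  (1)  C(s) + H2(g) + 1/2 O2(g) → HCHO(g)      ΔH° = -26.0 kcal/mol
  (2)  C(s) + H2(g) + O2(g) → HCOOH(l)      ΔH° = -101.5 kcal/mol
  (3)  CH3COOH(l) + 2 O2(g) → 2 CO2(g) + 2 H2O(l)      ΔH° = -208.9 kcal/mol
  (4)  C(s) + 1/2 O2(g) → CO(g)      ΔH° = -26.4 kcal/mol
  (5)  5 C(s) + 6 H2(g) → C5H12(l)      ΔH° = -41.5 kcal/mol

(1) as written (HCHO(g) already on the product side): -26.0 kcal/mol
(2) reversed (reverse to put HCOOH(l) on the reactant side): +101.5 kcal/mol
(3): not needed (CH3COOH(l) appears nowhere else).
(4) as written (CO(g) already on the product side): -26.4 kcal/mol
(5) as written (C5H12(l) already on the product side): -41.5 kcal/mol
ΔH° = (-26.0) + (+101.5) + (-26.4) + (-41.5) = 7.6 kcal/mol

ΔH° = 7.6 kcal/mol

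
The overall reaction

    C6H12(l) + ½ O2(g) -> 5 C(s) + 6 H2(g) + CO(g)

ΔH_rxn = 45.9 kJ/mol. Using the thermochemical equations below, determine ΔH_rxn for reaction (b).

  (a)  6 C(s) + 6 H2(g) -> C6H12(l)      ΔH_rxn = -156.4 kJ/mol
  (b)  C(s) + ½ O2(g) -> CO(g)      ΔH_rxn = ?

ΔH_rxn = -110.5 kJ/mol

(a) reversed (reverse to put C6H12(l) on the reactant side): +156.4 kJ/mol
(b) as written (CO(g) already on the product side): contributes x
+45.9 = (+156.4) + x
x = (+45.9 − (+156.4)) / (1) = -110.5 kJ/mol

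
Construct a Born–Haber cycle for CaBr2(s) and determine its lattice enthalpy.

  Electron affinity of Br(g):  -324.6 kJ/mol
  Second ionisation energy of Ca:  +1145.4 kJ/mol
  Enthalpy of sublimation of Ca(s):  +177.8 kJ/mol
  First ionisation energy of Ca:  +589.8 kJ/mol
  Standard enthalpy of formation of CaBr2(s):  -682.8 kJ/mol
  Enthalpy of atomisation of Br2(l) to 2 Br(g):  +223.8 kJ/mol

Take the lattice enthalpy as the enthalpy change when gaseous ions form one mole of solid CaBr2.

ΔHf° = 1·ΔHsub + 1·(ΣIE) + 1·D(Br2) + 2·EA + U
-682.8 = 1·(+177.8) + 1·(+1735.2) + 1·(+223.8) + 2·(-324.6) + U
U = -682.8 − (+1487.6) = -2170.4 kJ/mol

U = -2170.4 kJ/mol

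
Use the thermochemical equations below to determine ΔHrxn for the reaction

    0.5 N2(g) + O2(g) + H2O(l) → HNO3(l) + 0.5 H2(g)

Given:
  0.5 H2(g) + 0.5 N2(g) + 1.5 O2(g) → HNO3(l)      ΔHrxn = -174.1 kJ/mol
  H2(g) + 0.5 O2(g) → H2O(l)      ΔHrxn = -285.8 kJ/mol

ΔHrxn = 111.7 kJ/mol

equation 1 as written (HNO3(l) already on the product side): -174.1 kJ/mol
equation 2 reversed (reverse to put H2O(l) on the reactant side): +285.8 kJ/mol
Summing the manipulated equations, ΔHrxn = (1)·(-174.1) + (-1)·(-285.8) = 111.7 kJ/mol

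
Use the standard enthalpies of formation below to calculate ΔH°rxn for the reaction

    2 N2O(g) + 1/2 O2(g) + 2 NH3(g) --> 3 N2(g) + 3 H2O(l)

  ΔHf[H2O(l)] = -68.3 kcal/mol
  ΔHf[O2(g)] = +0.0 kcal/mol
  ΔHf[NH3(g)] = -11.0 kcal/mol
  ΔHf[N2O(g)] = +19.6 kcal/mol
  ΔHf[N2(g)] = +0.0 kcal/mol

ΔH°rxn = -222.1 kcal/mol

Products: 3·(+0.0) + 3·(-68.3) = -204.9
Reactants: 2·(+19.6) + 1/2·(+0.0) + 2·(-11.0) = +17.2
ΔH°rxn = (-204.9) − (+17.2) = -222.1 kcal/mol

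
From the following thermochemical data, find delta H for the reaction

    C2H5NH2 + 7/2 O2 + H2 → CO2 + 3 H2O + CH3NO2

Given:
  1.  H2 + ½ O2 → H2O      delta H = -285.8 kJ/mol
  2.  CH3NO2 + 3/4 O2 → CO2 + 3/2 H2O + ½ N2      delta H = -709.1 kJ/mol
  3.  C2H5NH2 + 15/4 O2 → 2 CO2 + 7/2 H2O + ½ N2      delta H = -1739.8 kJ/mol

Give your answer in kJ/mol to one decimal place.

delta H = -1316.5 kJ/mol

eq. 1 as written: -285.8 kJ/mol
eq. 2 reversed: +709.1 kJ/mol
eq. 3 as written: -1739.8 kJ/mol
delta H = (-285.8) + (+709.1) + (-1739.8) = -1316.5 kJ/mol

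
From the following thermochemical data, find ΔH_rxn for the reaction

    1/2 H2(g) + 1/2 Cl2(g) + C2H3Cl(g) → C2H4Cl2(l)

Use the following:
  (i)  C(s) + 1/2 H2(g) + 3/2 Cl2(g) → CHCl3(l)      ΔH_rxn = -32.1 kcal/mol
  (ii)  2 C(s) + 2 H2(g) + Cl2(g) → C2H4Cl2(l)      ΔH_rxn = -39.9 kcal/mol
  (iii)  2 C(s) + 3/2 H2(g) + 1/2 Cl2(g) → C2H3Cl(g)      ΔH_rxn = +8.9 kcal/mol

(i): not needed.
(ii) as written: -39.9 kcal/mol
(iii) reversed: -8.9 kcal/mol
Since enthalpy is a state function, ΔH_rxn = (1)·(-39.9) + (-1)·(+8.9) = -48.8 kcal/mol

ΔH_rxn = -48.8 kcal/mol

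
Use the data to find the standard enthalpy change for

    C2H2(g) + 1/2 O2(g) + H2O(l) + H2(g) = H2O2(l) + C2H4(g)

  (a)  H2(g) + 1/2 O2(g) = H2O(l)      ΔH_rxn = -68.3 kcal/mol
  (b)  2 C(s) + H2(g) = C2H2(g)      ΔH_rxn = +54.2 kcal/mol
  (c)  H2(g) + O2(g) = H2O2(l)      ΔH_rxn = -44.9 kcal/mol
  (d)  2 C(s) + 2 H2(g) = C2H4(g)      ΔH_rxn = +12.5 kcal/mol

ΔH_rxn = -18.3 kcal/mol

(a) reversed (H2O(l) must end up as a reactant): +68.3 kcal/mol
(b) reversed (reverse to put C2H2(g) on the reactant side): -54.2 kcal/mol
(c) as written (H2O2(l) already on the product side): -44.9 kcal/mol
(d) as written (C2H4(g) already on the product side): +12.5 kcal/mol
ΔH_rxn = (+68.3) + (-54.2) + (-44.9) + (+12.5) = -18.3 kcal/mol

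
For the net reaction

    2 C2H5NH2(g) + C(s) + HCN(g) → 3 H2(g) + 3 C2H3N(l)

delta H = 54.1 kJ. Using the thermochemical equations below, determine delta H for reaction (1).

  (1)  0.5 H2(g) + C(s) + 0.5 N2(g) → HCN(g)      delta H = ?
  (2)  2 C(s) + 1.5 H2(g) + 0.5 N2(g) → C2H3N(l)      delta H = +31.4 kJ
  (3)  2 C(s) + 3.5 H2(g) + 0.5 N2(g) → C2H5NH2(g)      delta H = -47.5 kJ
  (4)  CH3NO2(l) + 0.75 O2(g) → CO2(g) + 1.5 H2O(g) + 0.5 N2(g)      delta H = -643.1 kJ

(1) reversed: contributes −x
(2) × 3: (3)·(+31.4) = +94.2 kJ
(3) reversed and × 2: (-2)·(-47.5) = +95.0 kJ
(4): not needed.
+54.1 = (+94.2) + (+95.0) − x
x = (+54.1 − (+189.2)) / (-1) = 135.1 kJ

delta H = 135.1 kJ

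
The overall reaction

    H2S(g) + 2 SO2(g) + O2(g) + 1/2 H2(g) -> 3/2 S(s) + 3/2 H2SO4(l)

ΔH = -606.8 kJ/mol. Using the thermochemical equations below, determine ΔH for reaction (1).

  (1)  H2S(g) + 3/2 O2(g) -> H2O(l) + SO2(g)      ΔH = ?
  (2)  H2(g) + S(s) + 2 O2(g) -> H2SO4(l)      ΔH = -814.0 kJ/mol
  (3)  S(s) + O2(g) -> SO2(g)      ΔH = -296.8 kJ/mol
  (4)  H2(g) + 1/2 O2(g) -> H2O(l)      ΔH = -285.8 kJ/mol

(1) as written (H2S(g) already on the reactant side): contributes x
(2) × 3/2 (×3/2 to match 3/2 H2SO4(l) in the target): (3/2)·(-814.0) = -1221.0 kJ/mol
(3) reversed and × 3: (-3)·(-296.8) = +890.4 kJ/mol
(4) reversed: +285.8 kJ/mol
-606.8 = (-1221.0) + (+890.4) + (+285.8) + x
x = (-606.8 − (-44.8)) / (1) = -562.0 kJ/mol

ΔH = -562.0 kJ/mol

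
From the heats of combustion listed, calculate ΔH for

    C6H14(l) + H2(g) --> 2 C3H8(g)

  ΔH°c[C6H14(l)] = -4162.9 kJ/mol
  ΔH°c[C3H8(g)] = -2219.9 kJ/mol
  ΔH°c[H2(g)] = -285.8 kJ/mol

Using ΔH = Σ nΔHc°(reactants) − Σ nΔHc°(products):
= [1·(-4162.9) + 1·(-285.8)] − [2·(-2219.9)]
= -8.9 kJ/mol

ΔH = -8.9 kJ/mol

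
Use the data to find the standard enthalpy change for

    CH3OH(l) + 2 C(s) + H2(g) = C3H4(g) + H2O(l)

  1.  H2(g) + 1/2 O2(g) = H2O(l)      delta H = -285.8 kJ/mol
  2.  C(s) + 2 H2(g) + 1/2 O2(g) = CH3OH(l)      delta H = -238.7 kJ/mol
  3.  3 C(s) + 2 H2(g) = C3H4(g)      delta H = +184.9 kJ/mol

delta H = 137.8 kJ/mol

eq. 1 as written (H2O(l) already on the product side): -285.8 kJ/mol
eq. 2 reversed (reverse to put CH3OH(l) on the reactant side): +238.7 kJ/mol
eq. 3 as written (C3H4(g) already on the product side): +184.9 kJ/mol
delta H = (-285.8) + (+238.7) + (+184.9) = 137.8 kJ/mol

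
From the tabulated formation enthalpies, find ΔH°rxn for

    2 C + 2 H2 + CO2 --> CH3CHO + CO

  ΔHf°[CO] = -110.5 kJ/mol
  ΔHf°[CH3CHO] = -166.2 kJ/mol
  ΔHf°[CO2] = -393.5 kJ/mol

ΔH°rxn = 116.8 kJ/mol

ΔH°rxn = Σ nΔHf°(products) − Σ nΔHf°(reactants).
Products: 1·(-166.2) + 1·(-110.5) = -276.7
Reactants: 2·(+0.0) + 2·(+0.0) + 1·(-393.5) = -393.5
ΔH°rxn = (-276.7) − (-393.5) = 116.8 kJ/mol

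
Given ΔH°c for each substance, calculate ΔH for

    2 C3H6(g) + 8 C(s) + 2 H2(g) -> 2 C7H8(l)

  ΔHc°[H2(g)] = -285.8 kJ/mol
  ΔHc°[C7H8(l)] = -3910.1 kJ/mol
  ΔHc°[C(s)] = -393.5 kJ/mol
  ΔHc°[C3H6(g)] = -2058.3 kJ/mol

Using ΔH = Σ nΔHc°(reactants) − Σ nΔHc°(products):
= [2·(-2058.3) + 8·(-393.5) + 2·(-285.8)] − [2·(-3910.1)]
= -16.0 kJ/mol

ΔH = -16.0 kJ/mol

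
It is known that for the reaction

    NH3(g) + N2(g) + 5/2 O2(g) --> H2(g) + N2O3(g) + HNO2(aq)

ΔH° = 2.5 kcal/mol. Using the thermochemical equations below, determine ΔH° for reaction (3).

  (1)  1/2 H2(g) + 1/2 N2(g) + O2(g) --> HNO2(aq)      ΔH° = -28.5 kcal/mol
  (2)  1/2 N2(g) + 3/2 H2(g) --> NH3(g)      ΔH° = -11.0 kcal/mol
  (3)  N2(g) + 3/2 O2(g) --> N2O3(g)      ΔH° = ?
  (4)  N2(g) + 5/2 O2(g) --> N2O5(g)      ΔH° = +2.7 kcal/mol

ΔH° = 20.0 kcal/mol

(1) as written (HNO2(aq) already on the product side): -28.5 kcal/mol
(2) reversed (reverse to put NH3(g) on the reactant side): +11.0 kcal/mol
(3) as written (N2O3(g) already on the product side): contributes x
(4): not needed (N2O5(g) appears nowhere else).
+2.5 = (-28.5) + (+11.0) + x
x = (+2.5 − (-17.5)) / (1) = 20.0 kcal/mol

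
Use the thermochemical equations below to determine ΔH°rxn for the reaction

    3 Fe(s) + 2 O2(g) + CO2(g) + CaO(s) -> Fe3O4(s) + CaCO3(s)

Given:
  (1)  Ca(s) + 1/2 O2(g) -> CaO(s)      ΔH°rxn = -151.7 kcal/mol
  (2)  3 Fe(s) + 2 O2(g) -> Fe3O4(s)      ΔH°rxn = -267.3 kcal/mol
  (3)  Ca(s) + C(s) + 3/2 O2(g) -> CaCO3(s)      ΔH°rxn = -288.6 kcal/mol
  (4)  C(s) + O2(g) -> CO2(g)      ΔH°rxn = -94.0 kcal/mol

ΔH°rxn = -310.2 kcal/mol

(1) reversed (reverse to put CaO(s) on the reactant side): +151.7 kcal/mol
(2) as written (Fe3O4(s) already on the product side): -267.3 kcal/mol
(3) as written (CaCO3(s) already on the product side): -288.6 kcal/mol
(4) reversed (reverse to put CO2(g) on the reactant side): +94.0 kcal/mol
ΔH°rxn = (+151.7) + (-267.3) + (-288.6) + (+94.0) = -310.2 kcal/mol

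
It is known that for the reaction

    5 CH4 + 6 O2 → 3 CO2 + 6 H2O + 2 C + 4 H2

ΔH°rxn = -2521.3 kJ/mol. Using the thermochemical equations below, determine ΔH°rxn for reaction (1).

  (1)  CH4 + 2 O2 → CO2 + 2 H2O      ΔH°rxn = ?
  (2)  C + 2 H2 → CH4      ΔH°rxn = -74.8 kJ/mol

(1) × 3 (scale by 3 for the 3 CO2): contributes 3·x
(2) reversed and × 2 (C must end up as a product; ×2 to match 2 C in the target): (-2)·(-74.8) = +149.6 kJ/mol
-2521.3 = (+149.6) + 3·x
x = (-2521.3 − (+149.6)) / (3) = -890.3 kJ/mol

ΔH°rxn = -890.3 kJ/mol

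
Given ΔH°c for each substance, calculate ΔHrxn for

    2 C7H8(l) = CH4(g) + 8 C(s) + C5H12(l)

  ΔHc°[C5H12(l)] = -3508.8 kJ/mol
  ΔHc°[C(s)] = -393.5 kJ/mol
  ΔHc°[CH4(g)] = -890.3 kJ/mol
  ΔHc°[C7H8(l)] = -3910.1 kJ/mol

With combustion enthalpies, reactants minus products:
= [2·(-3910.1)] − [1·(-890.3) + 8·(-393.5) + 1·(-3508.8)]
= -273.1 kJ/mol

ΔHrxn = -273.1 kJ/mol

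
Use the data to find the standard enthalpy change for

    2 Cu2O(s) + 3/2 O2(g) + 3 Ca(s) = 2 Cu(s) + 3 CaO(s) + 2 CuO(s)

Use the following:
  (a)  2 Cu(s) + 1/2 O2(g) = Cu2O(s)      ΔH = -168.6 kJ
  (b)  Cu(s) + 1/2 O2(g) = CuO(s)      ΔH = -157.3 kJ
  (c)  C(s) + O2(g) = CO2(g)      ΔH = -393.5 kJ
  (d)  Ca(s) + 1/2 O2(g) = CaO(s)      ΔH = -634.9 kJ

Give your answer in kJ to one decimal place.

ΔH = -1882.1 kJ

(a) reversed and × 2: (-2)·(-168.6) = +337.2 kJ
(b) × 2: (2)·(-157.3) = -314.6 kJ
(c): not needed.
(d) × 3: (3)·(-634.9) = -1904.7 kJ
ΔH = (-2)·(-168.6) + (2)·(-157.3) + (3)·(-634.9) = -1882.1 kJ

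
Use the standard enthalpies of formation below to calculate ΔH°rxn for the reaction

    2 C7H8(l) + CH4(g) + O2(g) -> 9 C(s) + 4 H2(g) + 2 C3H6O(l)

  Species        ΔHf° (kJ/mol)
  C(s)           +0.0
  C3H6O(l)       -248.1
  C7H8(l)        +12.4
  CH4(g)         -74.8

Products: 9·(+0.0) + 4·(+0.0) + 2·(-248.1) = -496.2
Reactants: 2·(+12.4) + 1·(-74.8) + 1·(+0.0) = -50.0
ΔH°rxn = (-496.2) − (-50.0) = -446.2 kJ/mol

ΔH°rxn = -446.2 kJ/mol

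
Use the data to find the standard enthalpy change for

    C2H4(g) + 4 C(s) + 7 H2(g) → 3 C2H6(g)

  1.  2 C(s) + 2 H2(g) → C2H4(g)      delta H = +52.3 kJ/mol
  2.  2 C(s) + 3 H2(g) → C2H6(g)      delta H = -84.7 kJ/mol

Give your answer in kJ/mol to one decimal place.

eq. 1 reversed (C2H4(g) must end up as a reactant): -52.3 kJ/mol
eq. 2 × 3 (scale by 3 for the 3 C2H6(g)): (3)·(-84.7) = -254.1 kJ/mol
By Hess's law, delta H = (-52.3) + (-254.1) = -306.4 kJ/mol

delta H = -306.4 kJ/mol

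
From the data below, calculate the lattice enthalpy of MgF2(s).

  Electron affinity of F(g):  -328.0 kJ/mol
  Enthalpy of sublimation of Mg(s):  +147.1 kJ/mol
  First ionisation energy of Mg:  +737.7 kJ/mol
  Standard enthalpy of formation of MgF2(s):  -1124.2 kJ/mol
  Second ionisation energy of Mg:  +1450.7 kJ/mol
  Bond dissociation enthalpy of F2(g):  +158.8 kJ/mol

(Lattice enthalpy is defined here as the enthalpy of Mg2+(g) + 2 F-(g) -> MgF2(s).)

ΔHf° = 1·ΔHsub + 1·(ΣIE) + 1·D(F2) + 2·EA + U
-1124.2 = 1·(+147.1) + 1·(+2188.4) + 1·(+158.8) + 2·(-328.0) + U
U = -1124.2 − (+1838.3) = -2962.5 kJ/mol

U = -2962.5 kJ/mol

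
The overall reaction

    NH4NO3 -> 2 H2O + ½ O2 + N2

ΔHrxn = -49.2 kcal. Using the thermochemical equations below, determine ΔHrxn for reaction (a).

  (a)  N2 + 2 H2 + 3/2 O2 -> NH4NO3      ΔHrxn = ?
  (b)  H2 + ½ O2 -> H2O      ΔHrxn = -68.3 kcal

ΔHrxn = -87.4 kcal

(a) reversed: contributes −x
(b) × 2: (2)·(-68.3) = -136.6 kcal
-49.2 = (-136.6) − x
x = (-49.2 − (-136.6)) / (-1) = -87.4 kcal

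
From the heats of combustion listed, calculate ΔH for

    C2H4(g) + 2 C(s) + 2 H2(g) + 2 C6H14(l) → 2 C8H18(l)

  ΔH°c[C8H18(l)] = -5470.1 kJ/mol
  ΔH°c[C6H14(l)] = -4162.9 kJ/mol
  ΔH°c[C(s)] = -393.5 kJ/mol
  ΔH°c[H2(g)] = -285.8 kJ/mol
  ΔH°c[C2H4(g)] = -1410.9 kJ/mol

ΔH = -155.1 kJ/mol

With combustion enthalpies, reactants minus products:
= [1·(-1410.9) + 2·(-393.5) + 2·(-285.8) + 2·(-4162.9)] − [2·(-5470.1)]
= -155.1 kJ/mol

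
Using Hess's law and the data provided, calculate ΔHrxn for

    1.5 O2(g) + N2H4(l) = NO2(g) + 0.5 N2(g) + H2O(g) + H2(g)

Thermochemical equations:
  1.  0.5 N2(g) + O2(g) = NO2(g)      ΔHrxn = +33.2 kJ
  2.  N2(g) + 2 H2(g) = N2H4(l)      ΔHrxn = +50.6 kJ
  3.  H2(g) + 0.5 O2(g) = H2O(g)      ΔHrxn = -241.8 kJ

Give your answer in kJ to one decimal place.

ΔHrxn = -259.2 kJ

eq. 1 as written (NO2(g) already on the product side): +33.2 kJ
eq. 2 reversed (reverse to put N2H4(l) on the reactant side): -50.6 kJ
eq. 3 as written (H2O(g) already on the product side): -241.8 kJ
ΔHrxn = (1)·(+33.2) + (-1)·(+50.6) + (1)·(-241.8) = -259.2 kJ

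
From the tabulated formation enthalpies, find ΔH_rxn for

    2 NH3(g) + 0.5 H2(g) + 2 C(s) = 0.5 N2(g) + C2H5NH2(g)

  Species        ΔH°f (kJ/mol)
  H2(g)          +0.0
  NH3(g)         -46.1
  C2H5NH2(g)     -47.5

ΔH°rxn = Σ nΔHf°(products) − Σ nΔHf°(reactants).
Products: 1/2·(+0.0) + 1·(-47.5) = -47.5
Reactants: 2·(-46.1) + 1/2·(+0.0) + 2·(+0.0) = -92.2
ΔH_rxn = (-47.5) − (-92.2) = 44.7 kJ/mol

ΔH_rxn = 44.7 kJ/mol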